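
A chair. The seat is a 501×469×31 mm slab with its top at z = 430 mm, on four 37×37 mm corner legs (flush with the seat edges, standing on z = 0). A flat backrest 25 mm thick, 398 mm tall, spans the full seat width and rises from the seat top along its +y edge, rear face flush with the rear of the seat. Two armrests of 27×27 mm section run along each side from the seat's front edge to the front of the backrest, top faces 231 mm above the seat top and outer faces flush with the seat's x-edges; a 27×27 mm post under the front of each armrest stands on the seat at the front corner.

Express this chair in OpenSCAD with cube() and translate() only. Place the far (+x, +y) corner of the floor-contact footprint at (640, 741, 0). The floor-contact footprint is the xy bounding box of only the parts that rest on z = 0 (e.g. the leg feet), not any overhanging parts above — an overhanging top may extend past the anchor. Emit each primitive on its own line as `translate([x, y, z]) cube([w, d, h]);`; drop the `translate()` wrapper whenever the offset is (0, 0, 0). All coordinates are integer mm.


translate([139, 272, 399]) cube([501, 469, 31]);
translate([139, 272, 0]) cube([37, 37, 399]);
translate([603, 272, 0]) cube([37, 37, 399]);
translate([139, 704, 0]) cube([37, 37, 399]);
translate([603, 704, 0]) cube([37, 37, 399]);
translate([139, 716, 430]) cube([501, 25, 398]);
translate([139, 272, 634]) cube([27, 444, 27]);
translate([613, 272, 634]) cube([27, 444, 27]);
translate([139, 272, 430]) cube([27, 27, 204]);
translate([613, 272, 430]) cube([27, 27, 204]);


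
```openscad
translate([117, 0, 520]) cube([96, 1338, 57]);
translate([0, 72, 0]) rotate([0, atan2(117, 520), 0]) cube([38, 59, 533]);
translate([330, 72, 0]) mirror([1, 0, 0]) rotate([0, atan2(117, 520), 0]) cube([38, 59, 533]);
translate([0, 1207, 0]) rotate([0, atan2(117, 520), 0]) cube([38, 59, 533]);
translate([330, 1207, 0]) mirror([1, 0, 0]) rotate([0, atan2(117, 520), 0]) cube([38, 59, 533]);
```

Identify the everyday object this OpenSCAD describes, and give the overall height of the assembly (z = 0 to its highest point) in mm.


A sawhorse. The overall height is 577 mm.

A beam across two mirrored pairs of raked legs — a sawhorse. The beam's underside is at z = 520 (matching the legs' vertical rise in atan2(117, 520)) and the beam is 57 mm tall, so its top is at 520 + 57 = 577 mm. The raked legs top out at the beam's underside, so that is the highest point.


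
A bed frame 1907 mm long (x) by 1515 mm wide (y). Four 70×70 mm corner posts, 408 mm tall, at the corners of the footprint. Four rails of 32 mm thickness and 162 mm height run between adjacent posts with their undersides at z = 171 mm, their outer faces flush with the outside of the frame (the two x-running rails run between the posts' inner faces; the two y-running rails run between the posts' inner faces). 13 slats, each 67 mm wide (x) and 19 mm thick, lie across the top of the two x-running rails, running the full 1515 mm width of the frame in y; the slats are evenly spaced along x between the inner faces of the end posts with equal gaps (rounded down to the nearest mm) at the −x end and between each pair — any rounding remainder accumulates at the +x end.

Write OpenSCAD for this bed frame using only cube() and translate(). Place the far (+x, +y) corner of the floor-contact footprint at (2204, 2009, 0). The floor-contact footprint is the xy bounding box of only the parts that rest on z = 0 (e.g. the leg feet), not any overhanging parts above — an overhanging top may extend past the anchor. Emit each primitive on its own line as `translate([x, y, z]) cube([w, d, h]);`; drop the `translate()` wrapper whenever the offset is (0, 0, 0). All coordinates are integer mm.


translate([297, 494, 0]) cube([70, 70, 408]);
translate([297, 1939, 0]) cube([70, 70, 408]);
translate([2134, 494, 0]) cube([70, 70, 408]);
translate([2134, 1939, 0]) cube([70, 70, 408]);
translate([367, 494, 171]) cube([1767, 32, 162]);
translate([367, 1977, 171]) cube([1767, 32, 162]);
translate([297, 564, 171]) cube([32, 1375, 162]);
translate([2172, 564, 171]) cube([32, 1375, 162]);
translate([431, 494, 333]) cube([67, 1515, 19]);
translate([562, 494, 333]) cube([67, 1515, 19]);
translate([693, 494, 333]) cube([67, 1515, 19]);
translate([824, 494, 333]) cube([67, 1515, 19]);
translate([955, 494, 333]) cube([67, 1515, 19]);
translate([1086, 494, 333]) cube([67, 1515, 19]);
translate([1217, 494, 333]) cube([67, 1515, 19]);
translate([1348, 494, 333]) cube([67, 1515, 19]);
translate([1479, 494, 333]) cube([67, 1515, 19]);
translate([1610, 494, 333]) cube([67, 1515, 19]);
translate([1741, 494, 333]) cube([67, 1515, 19]);
translate([1872, 494, 333]) cube([67, 1515, 19]);
translate([2003, 494, 333]) cube([67, 1515, 19]);


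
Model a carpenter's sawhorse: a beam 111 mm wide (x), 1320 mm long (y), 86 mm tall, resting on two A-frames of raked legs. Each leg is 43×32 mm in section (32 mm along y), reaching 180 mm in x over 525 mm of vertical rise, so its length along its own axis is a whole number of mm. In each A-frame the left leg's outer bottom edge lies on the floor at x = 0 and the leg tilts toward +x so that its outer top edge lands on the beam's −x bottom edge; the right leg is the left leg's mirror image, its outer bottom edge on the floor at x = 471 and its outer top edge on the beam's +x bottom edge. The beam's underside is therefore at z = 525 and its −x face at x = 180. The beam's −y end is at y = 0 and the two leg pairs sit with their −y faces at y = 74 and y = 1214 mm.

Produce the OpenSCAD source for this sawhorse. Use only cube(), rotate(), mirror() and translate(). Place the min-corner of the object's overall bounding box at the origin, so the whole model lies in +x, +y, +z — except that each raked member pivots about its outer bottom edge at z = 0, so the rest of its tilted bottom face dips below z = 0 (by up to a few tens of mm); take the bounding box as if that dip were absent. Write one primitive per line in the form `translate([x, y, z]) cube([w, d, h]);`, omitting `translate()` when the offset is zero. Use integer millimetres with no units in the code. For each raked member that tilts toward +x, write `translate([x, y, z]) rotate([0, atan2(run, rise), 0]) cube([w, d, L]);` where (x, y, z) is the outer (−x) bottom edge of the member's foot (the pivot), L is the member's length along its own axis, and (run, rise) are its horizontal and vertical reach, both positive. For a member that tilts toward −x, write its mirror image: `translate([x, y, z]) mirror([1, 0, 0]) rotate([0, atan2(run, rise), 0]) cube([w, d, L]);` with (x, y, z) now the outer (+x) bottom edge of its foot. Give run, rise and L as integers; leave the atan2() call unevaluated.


// leg length = √(180² + 525²) = 555
// right-leg outer foot x = 2·180 + 111 = 471
// beam min-corner = (180, 0, 525)
translate([180, 0, 525]) cube([111, 1320, 86]);
translate([0, 74, 0]) rotate([0, atan2(180, 525), 0]) cube([43, 32, 555]);
translate([471, 74, 0]) mirror([1, 0, 0]) rotate([0, atan2(180, 525), 0]) cube([43, 32, 555]);
translate([0, 1214, 0]) rotate([0, atan2(180, 525), 0]) cube([43, 32, 555]);
translate([471, 1214, 0]) mirror([1, 0, 0]) rotate([0, atan2(180, 525), 0]) cube([43, 32, 555]);


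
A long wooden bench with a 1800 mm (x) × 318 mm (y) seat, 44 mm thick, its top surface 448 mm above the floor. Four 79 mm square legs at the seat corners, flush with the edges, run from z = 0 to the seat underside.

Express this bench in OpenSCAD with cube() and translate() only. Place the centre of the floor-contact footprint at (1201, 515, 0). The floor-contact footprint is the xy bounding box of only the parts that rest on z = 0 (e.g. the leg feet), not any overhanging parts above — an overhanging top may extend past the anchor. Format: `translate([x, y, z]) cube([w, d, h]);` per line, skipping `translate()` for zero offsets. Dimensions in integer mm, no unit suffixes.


translate([301, 356, 404]) cube([1800, 318, 44]);
translate([301, 356, 0]) cube([79, 79, 404]);
translate([301, 595, 0]) cube([79, 79, 404]);
translate([2022, 356, 0]) cube([79, 79, 404]);
translate([2022, 595, 0]) cube([79, 79, 404]);


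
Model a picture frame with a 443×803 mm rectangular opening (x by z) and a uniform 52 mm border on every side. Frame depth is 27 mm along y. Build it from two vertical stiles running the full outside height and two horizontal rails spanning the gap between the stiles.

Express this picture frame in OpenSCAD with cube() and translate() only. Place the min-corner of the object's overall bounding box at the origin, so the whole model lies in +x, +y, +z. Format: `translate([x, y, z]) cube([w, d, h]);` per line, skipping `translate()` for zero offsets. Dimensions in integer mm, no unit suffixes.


cube([52, 27, 907]);
translate([495, 0, 0]) cube([52, 27, 907]);
translate([52, 0, 0]) cube([443, 27, 52]);
translate([52, 0, 855]) cube([443, 27, 52]);


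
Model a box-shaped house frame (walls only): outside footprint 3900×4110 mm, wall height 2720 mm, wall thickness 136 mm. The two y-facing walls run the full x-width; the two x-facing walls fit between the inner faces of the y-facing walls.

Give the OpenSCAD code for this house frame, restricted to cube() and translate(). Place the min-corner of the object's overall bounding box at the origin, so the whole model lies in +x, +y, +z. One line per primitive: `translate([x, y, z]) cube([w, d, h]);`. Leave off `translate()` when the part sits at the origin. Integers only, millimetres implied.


cube([3900, 136, 2720]);
translate([0, 3974, 0]) cube([3900, 136, 2720]);
translate([0, 136, 0]) cube([136, 3838, 2720]);
translate([3764, 136, 0]) cube([136, 3838, 2720]);


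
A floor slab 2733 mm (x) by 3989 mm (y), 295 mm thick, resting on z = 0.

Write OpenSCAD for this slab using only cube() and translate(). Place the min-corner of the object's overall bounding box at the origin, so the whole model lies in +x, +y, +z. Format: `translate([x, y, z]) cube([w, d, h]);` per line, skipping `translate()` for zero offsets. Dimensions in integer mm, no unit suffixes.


cube([2733, 3989, 295]);


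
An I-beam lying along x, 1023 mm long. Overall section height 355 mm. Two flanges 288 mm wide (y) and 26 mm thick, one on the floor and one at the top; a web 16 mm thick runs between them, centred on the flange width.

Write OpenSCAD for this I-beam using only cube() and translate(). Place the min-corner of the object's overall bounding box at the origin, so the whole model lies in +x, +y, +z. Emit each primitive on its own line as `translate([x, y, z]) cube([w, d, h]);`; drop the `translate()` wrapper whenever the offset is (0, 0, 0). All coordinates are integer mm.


cube([1023, 288, 26]);
translate([0, 136, 26]) cube([1023, 16, 303]);
translate([0, 0, 329]) cube([1023, 288, 26]);


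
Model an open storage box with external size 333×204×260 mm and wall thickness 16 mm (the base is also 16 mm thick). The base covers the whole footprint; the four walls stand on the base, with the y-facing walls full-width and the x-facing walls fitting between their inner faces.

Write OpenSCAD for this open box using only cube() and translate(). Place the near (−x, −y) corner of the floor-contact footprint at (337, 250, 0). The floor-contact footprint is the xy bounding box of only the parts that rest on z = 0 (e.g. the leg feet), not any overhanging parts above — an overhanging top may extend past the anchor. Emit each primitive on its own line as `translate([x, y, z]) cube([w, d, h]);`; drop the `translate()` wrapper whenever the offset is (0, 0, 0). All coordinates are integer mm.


translate([337, 250, 0]) cube([333, 204, 16]);
translate([337, 250, 16]) cube([333, 16, 244]);
translate([337, 438, 16]) cube([333, 16, 244]);
translate([337, 266, 16]) cube([16, 172, 244]);
translate([654, 266, 16]) cube([16, 172, 244]);


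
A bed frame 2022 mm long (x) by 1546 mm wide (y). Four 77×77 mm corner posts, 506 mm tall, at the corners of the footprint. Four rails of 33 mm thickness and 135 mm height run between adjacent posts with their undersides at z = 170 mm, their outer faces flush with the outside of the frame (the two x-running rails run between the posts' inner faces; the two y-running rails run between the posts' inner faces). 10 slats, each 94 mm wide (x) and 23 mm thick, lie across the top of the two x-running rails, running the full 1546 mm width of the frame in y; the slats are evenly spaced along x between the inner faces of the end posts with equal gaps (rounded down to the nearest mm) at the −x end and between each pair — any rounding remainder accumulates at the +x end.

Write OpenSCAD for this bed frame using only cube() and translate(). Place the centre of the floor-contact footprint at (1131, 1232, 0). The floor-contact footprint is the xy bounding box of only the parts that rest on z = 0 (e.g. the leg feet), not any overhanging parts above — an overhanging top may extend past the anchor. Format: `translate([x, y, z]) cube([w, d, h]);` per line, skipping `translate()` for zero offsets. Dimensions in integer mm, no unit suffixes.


// slat z = rail_z + rail_h = 170 + 135 = 305
// slat gap = ⌊(1868 − 10·94) / 11⌋ = 84
translate([120, 459, 0]) cube([77, 77, 506]);
translate([120, 1928, 0]) cube([77, 77, 506]);
translate([2065, 459, 0]) cube([77, 77, 506]);
translate([2065, 1928, 0]) cube([77, 77, 506]);
translate([197, 459, 170]) cube([1868, 33, 135]);
translate([197, 1972, 170]) cube([1868, 33, 135]);
translate([120, 536, 170]) cube([33, 1392, 135]);
translate([2109, 536, 170]) cube([33, 1392, 135]);
translate([281, 459, 305]) cube([94, 1546, 23]);
translate([459, 459, 305]) cube([94, 1546, 23]);
translate([637, 459, 305]) cube([94, 1546, 23]);
translate([815, 459, 305]) cube([94, 1546, 23]);
translate([993, 459, 305]) cube([94, 1546, 23]);
translate([1171, 459, 305]) cube([94, 1546, 23]);
translate([1349, 459, 305]) cube([94, 1546, 23]);
translate([1527, 459, 305]) cube([94, 1546, 23]);
translate([1705, 459, 305]) cube([94, 1546, 23]);
translate([1883, 459, 305]) cube([94, 1546, 23]);


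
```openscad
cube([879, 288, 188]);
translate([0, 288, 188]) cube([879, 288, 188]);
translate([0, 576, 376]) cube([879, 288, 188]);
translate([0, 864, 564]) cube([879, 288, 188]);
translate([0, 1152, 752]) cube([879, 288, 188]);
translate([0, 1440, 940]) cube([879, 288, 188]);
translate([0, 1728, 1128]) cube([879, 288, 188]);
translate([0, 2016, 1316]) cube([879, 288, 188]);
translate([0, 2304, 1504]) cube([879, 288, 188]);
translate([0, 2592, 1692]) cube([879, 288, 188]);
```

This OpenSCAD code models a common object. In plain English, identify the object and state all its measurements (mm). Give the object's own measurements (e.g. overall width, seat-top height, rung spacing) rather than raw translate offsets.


A straight staircase of 10 solid steps. Each step is 879 mm wide (x), 288 mm deep (y, the going) and 188 mm tall (the rise). The first step rests on the floor; each subsequent step sits one going further in +y and one rise higher in +z, directly behind and above the previous step with no overlap.


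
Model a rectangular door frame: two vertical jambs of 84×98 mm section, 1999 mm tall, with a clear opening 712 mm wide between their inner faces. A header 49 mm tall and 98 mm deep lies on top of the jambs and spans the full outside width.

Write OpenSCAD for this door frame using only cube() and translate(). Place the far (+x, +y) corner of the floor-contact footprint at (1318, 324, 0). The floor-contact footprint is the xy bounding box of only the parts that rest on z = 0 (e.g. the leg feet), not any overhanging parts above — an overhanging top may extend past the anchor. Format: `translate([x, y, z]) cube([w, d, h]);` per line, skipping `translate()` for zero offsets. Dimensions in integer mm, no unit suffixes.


translate([438, 226, 0]) cube([84, 98, 1999]);
translate([1234, 226, 0]) cube([84, 98, 1999]);
translate([438, 226, 1999]) cube([880, 98, 49]);


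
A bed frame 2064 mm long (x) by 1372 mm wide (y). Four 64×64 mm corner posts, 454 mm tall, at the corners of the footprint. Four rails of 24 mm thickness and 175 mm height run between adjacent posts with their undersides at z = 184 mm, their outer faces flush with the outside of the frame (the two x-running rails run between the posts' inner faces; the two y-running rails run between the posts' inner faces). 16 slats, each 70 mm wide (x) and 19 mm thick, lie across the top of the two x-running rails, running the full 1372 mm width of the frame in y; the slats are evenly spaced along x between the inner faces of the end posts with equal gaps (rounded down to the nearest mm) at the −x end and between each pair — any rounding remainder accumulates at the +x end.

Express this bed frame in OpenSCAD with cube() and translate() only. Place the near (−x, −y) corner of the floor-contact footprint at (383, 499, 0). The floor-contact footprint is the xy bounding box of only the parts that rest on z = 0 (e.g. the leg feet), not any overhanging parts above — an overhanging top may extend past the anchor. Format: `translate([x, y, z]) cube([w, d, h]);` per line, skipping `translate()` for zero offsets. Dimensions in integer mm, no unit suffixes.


// slat z = rail_z + rail_h = 184 + 175 = 359
// slat gap = ⌊(1936 − 16·70) / 17⌋ = 48
translate([383, 499, 0]) cube([64, 64, 454]);
translate([383, 1807, 0]) cube([64, 64, 454]);
translate([2383, 499, 0]) cube([64, 64, 454]);
translate([2383, 1807, 0]) cube([64, 64, 454]);
translate([447, 499, 184]) cube([1936, 24, 175]);
translate([447, 1847, 184]) cube([1936, 24, 175]);
translate([383, 563, 184]) cube([24, 1244, 175]);
translate([2423, 563, 184]) cube([24, 1244, 175]);
translate([495, 499, 359]) cube([70, 1372, 19]);
translate([613, 499, 359]) cube([70, 1372, 19]);
translate([731, 499, 359]) cube([70, 1372, 19]);
translate([849, 499, 359]) cube([70, 1372, 19]);
translate([967, 499, 359]) cube([70, 1372, 19]);
translate([1085, 499, 359]) cube([70, 1372, 19]);
translate([1203, 499, 359]) cube([70, 1372, 19]);
translate([1321, 499, 359]) cube([70, 1372, 19]);
translate([1439, 499, 359]) cube([70, 1372, 19]);
translate([1557, 499, 359]) cube([70, 1372, 19]);
translate([1675, 499, 359]) cube([70, 1372, 19]);
translate([1793, 499, 359]) cube([70, 1372, 19]);
translate([1911, 499, 359]) cube([70, 1372, 19]);
translate([2029, 499, 359]) cube([70, 1372, 19]);
translate([2147, 499, 359]) cube([70, 1372, 19]);
translate([2265, 499, 359]) cube([70, 1372, 19]);


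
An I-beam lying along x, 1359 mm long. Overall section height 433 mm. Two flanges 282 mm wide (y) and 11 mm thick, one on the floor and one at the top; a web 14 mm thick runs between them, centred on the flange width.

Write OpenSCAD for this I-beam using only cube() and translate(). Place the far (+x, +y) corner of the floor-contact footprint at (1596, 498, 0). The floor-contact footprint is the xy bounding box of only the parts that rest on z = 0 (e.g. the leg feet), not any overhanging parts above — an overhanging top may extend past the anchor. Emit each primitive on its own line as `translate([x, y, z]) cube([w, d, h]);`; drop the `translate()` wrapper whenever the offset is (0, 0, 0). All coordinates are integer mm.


translate([237, 216, 0]) cube([1359, 282, 11]);
translate([237, 350, 11]) cube([1359, 14, 411]);
translate([237, 216, 422]) cube([1359, 282, 11]);


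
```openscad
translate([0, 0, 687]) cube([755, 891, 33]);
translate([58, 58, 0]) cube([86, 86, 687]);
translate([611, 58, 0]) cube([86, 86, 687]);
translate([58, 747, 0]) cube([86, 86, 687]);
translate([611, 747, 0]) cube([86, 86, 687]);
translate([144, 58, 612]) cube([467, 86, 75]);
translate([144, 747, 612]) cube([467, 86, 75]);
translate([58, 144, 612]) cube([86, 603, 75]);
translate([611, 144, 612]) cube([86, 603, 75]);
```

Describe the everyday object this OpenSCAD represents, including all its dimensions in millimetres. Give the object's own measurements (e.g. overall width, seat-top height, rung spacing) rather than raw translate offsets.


A rectangular dining table. The top is 755×891×33 mm with its upper surface at z = 720 mm. It stands on four 86×86 mm square legs, each inset 58 mm from the nearest pair of top edges, running from the floor to the underside of the top. Four apron rails, 86 mm thick and 75 mm tall, run between adjacent legs with their top edges flush with the underside of the top and their outer faces flush with the legs' outer faces.


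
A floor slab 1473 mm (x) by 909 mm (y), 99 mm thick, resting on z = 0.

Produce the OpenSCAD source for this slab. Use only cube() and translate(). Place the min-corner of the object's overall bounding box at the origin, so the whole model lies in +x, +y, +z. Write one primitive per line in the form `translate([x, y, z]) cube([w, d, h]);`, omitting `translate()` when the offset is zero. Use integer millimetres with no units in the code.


cube([1473, 909, 99]);


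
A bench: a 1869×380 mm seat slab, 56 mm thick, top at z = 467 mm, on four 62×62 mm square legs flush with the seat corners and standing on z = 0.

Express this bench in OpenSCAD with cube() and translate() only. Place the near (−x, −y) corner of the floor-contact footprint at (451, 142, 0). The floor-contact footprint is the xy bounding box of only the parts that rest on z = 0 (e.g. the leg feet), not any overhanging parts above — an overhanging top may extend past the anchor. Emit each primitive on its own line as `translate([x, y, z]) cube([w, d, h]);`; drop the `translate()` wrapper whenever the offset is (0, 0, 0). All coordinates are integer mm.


translate([451, 142, 411]) cube([1869, 380, 56]);
translate([451, 142, 0]) cube([62, 62, 411]);
translate([451, 460, 0]) cube([62, 62, 411]);
translate([2258, 142, 0]) cube([62, 62, 411]);
translate([2258, 460, 0]) cube([62, 62, 411]);


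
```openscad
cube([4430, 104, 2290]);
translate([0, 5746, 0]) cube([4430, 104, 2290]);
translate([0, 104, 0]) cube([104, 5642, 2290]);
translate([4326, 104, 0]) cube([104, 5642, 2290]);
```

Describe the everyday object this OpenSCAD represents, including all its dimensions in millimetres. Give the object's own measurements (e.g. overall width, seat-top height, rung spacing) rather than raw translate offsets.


The wall frame of a small rectangular building: four walls, each 2290 mm tall and 104 mm thick, enclosing a footprint 4430 mm (x) by 5850 mm (y) outside-to-outside, with no floor or roof. The front and back walls (the −y and +y sides) span the full width; the two side walls fit between them.


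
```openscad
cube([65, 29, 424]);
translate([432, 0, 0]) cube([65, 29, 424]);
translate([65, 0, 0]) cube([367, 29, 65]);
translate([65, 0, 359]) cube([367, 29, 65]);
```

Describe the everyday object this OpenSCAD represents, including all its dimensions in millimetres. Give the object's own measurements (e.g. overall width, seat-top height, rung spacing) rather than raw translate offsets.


A rectangular picture frame lying in the x–z plane (depth along y). The opening is 367 mm wide (x) by 294 mm tall (z), surrounded by a border 65 mm wide on all four sides. The frame is 29 mm deep and is made of two full-height vertical stiles with two horizontal rails fitted between them.


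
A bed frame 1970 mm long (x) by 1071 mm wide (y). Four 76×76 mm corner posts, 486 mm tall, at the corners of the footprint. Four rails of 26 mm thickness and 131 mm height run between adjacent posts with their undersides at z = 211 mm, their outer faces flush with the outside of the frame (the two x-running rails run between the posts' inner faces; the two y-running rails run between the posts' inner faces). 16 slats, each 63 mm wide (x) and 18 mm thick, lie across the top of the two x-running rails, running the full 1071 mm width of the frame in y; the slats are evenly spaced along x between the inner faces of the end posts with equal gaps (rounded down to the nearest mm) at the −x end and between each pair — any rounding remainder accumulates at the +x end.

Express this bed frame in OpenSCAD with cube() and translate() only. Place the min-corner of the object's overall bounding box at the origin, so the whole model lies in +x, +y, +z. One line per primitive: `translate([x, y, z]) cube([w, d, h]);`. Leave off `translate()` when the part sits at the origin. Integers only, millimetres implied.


cube([76, 76, 486]);
translate([0, 995, 0]) cube([76, 76, 486]);
translate([1894, 0, 0]) cube([76, 76, 486]);
translate([1894, 995, 0]) cube([76, 76, 486]);
translate([76, 0, 211]) cube([1818, 26, 131]);
translate([76, 1045, 211]) cube([1818, 26, 131]);
translate([0, 76, 211]) cube([26, 919, 131]);
translate([1944, 76, 211]) cube([26, 919, 131]);
translate([123, 0, 342]) cube([63, 1071, 18]);
translate([233, 0, 342]) cube([63, 1071, 18]);
translate([343, 0, 342]) cube([63, 1071, 18]);
translate([453, 0, 342]) cube([63, 1071, 18]);
translate([563, 0, 342]) cube([63, 1071, 18]);
translate([673, 0, 342]) cube([63, 1071, 18]);
translate([783, 0, 342]) cube([63, 1071, 18]);
translate([893, 0, 342]) cube([63, 1071, 18]);
translate([1003, 0, 342]) cube([63, 1071, 18]);
translate([1113, 0, 342]) cube([63, 1071, 18]);
translate([1223, 0, 342]) cube([63, 1071, 18]);
translate([1333, 0, 342]) cube([63, 1071, 18]);
translate([1443, 0, 342]) cube([63, 1071, 18]);
translate([1553, 0, 342]) cube([63, 1071, 18]);
translate([1663, 0, 342]) cube([63, 1071, 18]);
translate([1773, 0, 342]) cube([63, 1071, 18]);


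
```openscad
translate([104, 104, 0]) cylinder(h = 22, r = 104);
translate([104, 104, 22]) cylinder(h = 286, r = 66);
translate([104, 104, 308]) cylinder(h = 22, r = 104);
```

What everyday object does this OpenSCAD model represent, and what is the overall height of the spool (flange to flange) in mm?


A spool. The overall height is 330 mm.

Three coaxial cylinders, large–small–large — a spool. Two 22 mm flanges and a 286 mm core give 22 + 286 + 22 = 330 mm.


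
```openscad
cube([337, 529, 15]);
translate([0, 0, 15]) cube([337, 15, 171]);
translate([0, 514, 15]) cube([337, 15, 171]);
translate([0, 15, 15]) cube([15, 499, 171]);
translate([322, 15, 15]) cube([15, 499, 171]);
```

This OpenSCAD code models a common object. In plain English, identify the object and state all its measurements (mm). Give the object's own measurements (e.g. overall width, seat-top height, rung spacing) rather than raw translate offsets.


An open-topped rectangular box: outside dimensions 337×529×186 mm, with a uniform wall and base thickness of 15 mm. The base is a full 337×529 slab on the floor; four walls sit on top of the base. The front and back walls (the −y and +y sides) span the full width; the two side walls fit between them.


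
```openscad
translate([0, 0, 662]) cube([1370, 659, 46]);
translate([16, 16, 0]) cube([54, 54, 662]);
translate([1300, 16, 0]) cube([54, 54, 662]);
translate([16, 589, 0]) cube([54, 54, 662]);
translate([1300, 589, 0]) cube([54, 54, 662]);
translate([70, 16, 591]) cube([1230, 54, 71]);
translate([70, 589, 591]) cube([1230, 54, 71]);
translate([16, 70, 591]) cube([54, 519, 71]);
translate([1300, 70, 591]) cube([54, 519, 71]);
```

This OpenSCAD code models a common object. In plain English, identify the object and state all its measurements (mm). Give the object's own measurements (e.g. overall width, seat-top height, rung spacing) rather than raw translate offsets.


A rectangular dining table. The top is 1370×659×46 mm with its upper surface at z = 708 mm. It stands on four 54×54 mm square legs, each inset 16 mm from the nearest pair of top edges, running from the floor to the underside of the top. Four apron rails, 54 mm thick and 71 mm tall, run between adjacent legs with their top edges flush with the underside of the top and their outer faces flush with the legs' outer faces.


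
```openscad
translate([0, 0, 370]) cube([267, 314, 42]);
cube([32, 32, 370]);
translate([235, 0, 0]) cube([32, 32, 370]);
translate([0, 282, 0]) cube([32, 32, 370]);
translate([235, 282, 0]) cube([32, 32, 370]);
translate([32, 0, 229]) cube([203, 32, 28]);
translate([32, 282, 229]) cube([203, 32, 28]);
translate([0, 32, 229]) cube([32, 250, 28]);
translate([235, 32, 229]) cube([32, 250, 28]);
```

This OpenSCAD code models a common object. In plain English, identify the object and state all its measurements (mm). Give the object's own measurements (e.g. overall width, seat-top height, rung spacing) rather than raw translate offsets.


A simple wooden stool: a rectangular seat 267 mm (x) by 314 mm (y), 42 mm thick, top face at z = 412 mm, on four square legs, each 32×32 mm in cross-section. The legs rest on z = 0, each flush with a corner of the seat. Four stretchers, 32 mm wide and 28 mm tall, connect adjacent legs with their undersides at z = 229 mm, each running between the inner faces of the legs it joins and aligned with the legs' outer faces on the other axis.


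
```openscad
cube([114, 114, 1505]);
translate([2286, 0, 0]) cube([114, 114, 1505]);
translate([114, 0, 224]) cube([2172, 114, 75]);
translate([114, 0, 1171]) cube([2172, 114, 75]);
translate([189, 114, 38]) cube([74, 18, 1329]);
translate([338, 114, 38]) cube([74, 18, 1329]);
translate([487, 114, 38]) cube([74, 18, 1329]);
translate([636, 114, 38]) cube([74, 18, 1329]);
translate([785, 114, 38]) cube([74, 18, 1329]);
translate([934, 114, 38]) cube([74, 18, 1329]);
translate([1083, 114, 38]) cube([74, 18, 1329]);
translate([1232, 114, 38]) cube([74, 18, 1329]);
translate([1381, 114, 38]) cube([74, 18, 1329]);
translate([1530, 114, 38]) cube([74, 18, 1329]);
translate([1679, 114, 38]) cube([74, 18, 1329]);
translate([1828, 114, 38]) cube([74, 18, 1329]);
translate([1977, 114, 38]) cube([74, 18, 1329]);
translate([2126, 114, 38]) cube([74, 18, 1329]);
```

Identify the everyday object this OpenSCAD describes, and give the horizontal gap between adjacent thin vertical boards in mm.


A fence section. The picket gap is 75 mm.

Two posts, two rails, 14 pickets — a fence section. Span 2172 mm holds 14 pickets of 74 mm with 15 equal gaps: ⌊(2172 − 14·74) / 15⌋ = 75 mm.


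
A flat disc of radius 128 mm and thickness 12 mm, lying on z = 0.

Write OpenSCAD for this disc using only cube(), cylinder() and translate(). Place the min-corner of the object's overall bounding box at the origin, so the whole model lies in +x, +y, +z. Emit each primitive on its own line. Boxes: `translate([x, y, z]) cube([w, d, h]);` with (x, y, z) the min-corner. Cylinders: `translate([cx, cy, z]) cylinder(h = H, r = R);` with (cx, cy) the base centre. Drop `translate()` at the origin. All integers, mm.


translate([128, 128, 0]) cylinder(h = 12, r = 128);


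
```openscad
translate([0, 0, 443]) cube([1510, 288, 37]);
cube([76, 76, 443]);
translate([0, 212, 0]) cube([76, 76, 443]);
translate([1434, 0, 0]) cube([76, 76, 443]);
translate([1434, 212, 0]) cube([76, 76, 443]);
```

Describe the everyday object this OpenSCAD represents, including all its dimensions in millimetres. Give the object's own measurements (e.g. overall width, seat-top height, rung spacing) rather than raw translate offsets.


A long wooden bench with a 1510 mm (x) × 288 mm (y) seat, 37 mm thick, its top surface 480 mm above the floor. Four 76 mm square legs at the seat corners, flush with the edges, run from z = 0 to the seat underside.


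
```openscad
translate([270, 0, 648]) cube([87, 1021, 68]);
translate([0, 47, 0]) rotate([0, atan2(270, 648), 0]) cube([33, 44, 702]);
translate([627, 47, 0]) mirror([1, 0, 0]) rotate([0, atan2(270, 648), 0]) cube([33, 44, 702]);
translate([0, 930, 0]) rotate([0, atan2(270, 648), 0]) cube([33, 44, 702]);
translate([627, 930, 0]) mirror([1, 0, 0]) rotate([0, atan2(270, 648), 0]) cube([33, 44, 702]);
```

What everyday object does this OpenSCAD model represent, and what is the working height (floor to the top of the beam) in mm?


A sawhorse. The overall height is 716 mm.

A beam across two mirrored pairs of raked legs — a sawhorse. The beam's underside is at z = 648 (matching the legs' vertical rise in atan2(270, 648)) and the beam is 68 mm tall, so its top is at 648 + 68 = 716 mm. The raked legs top out at the beam's underside, so that is the highest point.


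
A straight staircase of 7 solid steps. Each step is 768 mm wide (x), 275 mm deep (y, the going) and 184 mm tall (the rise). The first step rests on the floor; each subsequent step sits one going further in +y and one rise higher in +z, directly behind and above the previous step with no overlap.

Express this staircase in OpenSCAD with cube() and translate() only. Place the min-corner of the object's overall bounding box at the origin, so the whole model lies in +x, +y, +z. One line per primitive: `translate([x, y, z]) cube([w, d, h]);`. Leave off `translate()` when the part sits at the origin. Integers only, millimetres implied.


cube([768, 275, 184]);
translate([0, 275, 184]) cube([768, 275, 184]);
translate([0, 550, 368]) cube([768, 275, 184]);
translate([0, 825, 552]) cube([768, 275, 184]);
translate([0, 1100, 736]) cube([768, 275, 184]);
translate([0, 1375, 920]) cube([768, 275, 184]);
translate([0, 1650, 1104]) cube([768, 275, 184]);


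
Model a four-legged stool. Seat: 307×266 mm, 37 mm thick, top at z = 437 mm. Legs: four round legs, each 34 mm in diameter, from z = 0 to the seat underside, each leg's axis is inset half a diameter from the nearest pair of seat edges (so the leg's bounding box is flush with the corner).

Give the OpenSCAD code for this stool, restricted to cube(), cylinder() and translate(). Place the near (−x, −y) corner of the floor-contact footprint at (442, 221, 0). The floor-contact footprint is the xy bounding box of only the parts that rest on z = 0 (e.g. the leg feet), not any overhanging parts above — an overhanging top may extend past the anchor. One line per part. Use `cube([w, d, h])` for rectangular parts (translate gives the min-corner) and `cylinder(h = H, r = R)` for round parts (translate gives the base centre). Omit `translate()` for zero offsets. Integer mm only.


translate([442, 221, 400]) cube([307, 266, 37]);
translate([459, 238, 0]) cylinder(h = 400, r = 17);
translate([732, 238, 0]) cylinder(h = 400, r = 17);
translate([459, 470, 0]) cylinder(h = 400, r = 17);
translate([732, 470, 0]) cylinder(h = 400, r = 17);


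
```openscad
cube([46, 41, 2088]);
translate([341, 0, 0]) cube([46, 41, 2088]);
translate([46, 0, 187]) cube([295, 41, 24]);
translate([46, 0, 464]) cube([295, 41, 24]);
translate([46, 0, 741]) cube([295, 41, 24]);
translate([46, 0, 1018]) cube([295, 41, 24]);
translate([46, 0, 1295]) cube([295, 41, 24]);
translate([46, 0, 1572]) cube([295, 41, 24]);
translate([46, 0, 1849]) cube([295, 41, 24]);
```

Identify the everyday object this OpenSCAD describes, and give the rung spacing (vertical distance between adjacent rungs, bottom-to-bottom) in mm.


A ladder. The rung spacing is 277 mm.

Two tall 46×41 posts with 7 short bars between them — a ladder. Adjacent rungs sit at z = 187 and z = 464, so the spacing is 464 − 187 = 277 mm.


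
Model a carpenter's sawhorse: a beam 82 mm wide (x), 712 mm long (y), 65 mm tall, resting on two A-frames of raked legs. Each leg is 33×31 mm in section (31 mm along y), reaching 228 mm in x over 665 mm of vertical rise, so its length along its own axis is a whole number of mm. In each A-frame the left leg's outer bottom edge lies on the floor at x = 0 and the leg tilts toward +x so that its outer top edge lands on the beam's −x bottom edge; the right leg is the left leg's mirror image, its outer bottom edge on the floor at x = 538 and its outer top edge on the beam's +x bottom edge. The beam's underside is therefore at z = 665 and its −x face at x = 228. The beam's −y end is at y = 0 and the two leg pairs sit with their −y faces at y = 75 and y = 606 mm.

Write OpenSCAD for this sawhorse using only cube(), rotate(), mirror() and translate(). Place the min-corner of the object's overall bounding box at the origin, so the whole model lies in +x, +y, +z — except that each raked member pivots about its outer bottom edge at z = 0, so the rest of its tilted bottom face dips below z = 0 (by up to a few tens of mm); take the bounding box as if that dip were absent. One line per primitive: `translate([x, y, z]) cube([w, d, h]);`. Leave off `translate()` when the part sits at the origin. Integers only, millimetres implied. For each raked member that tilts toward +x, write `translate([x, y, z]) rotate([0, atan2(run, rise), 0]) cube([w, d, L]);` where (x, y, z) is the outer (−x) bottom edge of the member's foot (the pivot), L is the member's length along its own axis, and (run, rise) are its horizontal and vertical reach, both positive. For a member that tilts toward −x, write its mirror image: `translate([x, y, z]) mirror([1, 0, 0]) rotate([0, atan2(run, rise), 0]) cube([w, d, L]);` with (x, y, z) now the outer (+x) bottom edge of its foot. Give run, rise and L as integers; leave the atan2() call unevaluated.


translate([228, 0, 665]) cube([82, 712, 65]);
translate([0, 75, 0]) rotate([0, atan2(228, 665), 0]) cube([33, 31, 703]);
translate([538, 75, 0]) mirror([1, 0, 0]) rotate([0, atan2(228, 665), 0]) cube([33, 31, 703]);
translate([0, 606, 0]) rotate([0, atan2(228, 665), 0]) cube([33, 31, 703]);
translate([538, 606, 0]) mirror([1, 0, 0]) rotate([0, atan2(228, 665), 0]) cube([33, 31, 703]);


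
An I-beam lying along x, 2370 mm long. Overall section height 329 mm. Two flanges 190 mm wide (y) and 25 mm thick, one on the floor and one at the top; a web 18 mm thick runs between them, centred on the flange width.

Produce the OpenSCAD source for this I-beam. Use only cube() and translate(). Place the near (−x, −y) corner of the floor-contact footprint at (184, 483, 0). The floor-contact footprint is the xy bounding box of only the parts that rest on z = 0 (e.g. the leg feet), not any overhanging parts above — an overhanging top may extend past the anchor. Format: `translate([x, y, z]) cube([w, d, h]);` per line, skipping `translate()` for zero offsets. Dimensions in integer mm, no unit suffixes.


translate([184, 483, 0]) cube([2370, 190, 25]);
translate([184, 569, 25]) cube([2370, 18, 279]);
translate([184, 483, 304]) cube([2370, 190, 25]);


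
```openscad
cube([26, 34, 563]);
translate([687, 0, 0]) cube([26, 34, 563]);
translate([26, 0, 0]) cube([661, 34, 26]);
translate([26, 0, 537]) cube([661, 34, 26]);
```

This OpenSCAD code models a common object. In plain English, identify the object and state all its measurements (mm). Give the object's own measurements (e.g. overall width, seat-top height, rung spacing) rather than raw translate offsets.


A rectangular picture frame lying in the x–z plane (depth along y). The opening is 661 mm wide (x) by 511 mm tall (z), surrounded by a border 26 mm wide on all four sides. The frame is 34 mm deep and is made of two full-height vertical stiles with two horizontal rails fitted between them.


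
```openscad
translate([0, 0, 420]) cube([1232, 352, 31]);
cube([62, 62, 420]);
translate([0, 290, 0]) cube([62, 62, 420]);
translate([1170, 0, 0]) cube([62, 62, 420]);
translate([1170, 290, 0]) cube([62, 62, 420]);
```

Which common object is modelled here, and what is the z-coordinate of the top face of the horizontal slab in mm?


A bench. The seat-top height is 451 mm.

A long slab on four corner posts — a bench. The slab sits at z = 420 with thickness 31, so the top is 420 + 31 = 451 mm.


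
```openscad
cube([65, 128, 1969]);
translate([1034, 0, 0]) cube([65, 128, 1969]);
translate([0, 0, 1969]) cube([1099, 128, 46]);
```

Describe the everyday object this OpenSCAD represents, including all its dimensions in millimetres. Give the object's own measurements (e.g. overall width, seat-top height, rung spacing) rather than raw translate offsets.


A door frame. The clear opening is 969 mm wide and 1969 mm high. Two 65 mm wide jambs, 128 mm deep, stand either side of the opening from the floor to the top of the opening. A 46 mm thick head sits across the top of both jambs, spanning the full outside width of the frame.


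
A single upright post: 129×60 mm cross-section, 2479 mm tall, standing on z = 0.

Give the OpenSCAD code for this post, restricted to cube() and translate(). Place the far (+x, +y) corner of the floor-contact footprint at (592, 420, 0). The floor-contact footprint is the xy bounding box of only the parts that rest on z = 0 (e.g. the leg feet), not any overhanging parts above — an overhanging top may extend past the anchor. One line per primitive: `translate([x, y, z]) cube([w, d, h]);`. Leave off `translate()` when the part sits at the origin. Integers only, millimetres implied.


translate([463, 360, 0]) cube([129, 60, 2479]);
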